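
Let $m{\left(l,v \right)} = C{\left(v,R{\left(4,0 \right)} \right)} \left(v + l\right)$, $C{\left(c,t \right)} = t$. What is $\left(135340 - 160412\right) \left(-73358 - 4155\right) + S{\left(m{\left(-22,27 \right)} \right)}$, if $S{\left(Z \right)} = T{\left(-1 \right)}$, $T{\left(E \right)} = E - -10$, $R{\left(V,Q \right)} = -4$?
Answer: $1943405945$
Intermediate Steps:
$T{\left(E \right)} = 10 + E$ ($T{\left(E \right)} = E + 10 = 10 + E$)
$m{\left(l,v \right)} = - 4 l - 4 v$ ($m{\left(l,v \right)} = - 4 \left(v + l\right) = - 4 \left(l + v\right) = - 4 l - 4 v$)
$S{\left(Z \right)} = 9$ ($S{\left(Z \right)} = 10 - 1 = 9$)
$\left(135340 - 160412\right) \left(-73358 - 4155\right) + S{\left(m{\left(-22,27 \right)} \right)} = \left(135340 - 160412\right) \left(-73358 - 4155\right) + 9 = \left(-25072\right) \left(-77513\right) + 9 = 1943405936 + 9 = 1943405945$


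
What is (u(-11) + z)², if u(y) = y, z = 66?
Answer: 3025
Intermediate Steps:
(u(-11) + z)² = (-11 + 66)² = 55² = 3025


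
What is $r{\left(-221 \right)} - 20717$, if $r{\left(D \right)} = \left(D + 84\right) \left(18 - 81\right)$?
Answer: $-12086$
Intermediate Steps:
$r{\left(D \right)} = -5292 - 63 D$ ($r{\left(D \right)} = \left(84 + D\right) \left(-63\right) = -5292 - 63 D$)
$r{\left(-221 \right)} - 20717 = \left(-5292 - -13923\right) - 20717 = \left(-5292 + 13923\right) - 20717 = 8631 - 20717 = -12086$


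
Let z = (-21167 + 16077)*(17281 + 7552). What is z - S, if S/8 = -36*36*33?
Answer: -126057826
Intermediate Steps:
z = -126399970 (z = -5090*24833 = -126399970)
S = -342144 (S = 8*(-36*36*33) = 8*(-1296*33) = 8*(-42768) = -342144)
z - S = -126399970 - 1*(-342144) = -126399970 + 342144 = -126057826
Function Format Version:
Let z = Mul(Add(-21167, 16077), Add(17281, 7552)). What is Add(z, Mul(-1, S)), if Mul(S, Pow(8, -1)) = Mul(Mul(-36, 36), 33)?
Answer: -126057826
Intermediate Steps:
z = -126399970 (z = Mul(-5090, 24833) = -126399970)
S = -342144 (S = Mul(8, Mul(Mul(-36, 36), 33)) = Mul(8, Mul(-1296, 33)) = Mul(8, -42768) = -342144)
Add(z, Mul(-1, S)) = Add(-126399970, Mul(-1, -342144)) = Add(-126399970, 342144) = -126057826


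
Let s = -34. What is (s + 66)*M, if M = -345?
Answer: -11040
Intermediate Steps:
(s + 66)*M = (-34 + 66)*(-345) = 32*(-345) = -11040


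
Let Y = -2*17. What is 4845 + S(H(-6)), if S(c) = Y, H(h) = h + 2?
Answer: 4811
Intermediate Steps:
H(h) = 2 + h
Y = -34
S(c) = -34
4845 + S(H(-6)) = 4845 - 34 = 4811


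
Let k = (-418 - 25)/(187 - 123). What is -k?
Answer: 443/64 ≈ 6.9219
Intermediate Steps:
k = -443/64 ≈ -6.9219
-k = -1*(-443/64) = 443/64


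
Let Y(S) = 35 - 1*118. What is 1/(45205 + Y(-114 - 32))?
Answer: 1/45122 ≈ 2.2162e-5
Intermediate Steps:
Y(S) = -83 (Y(S) = 35 - 118 = -83)
1/(45205 + Y(-114 - 32)) = 1/(45205 - 83) = 1/45122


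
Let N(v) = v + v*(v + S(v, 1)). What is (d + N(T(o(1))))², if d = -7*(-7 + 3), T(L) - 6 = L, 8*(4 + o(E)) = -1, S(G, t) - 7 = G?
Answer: 2563201/1024 ≈ 2503.1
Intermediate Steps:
S(G, t) = 7 + G
o(E) = -33/8 (o(E) = -4 + (⅛)*(-1) = -4 - ⅛ = -33/8)
T(L) = 6 + L
N(v) = v + v*(7 + 2*v) (N(v) = v + v*(v + (7 + v)) = v + v*(7 + 2*v))
d = 28 (d = -7*(-4) = 28)
(d + N(T(o(1))))² = (28 + 2*(6 - 33/8)*(4 + (6 - 33/8)))² = (28 + 2*(15/8)*(4 + 15/8))² = (28 + 2*(15/8)*(47/8))² = (28 + 705/32)² = (1601/32)² = 2563201/1024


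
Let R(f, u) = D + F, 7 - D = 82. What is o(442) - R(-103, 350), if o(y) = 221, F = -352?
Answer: 648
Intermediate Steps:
D = -75 (D = 7 - 1*82 = 7 - 82 = -75)
R(f, u) = -427 (R(f, u) = -75 - 352 = -427)
o(442) - R(-103, 350) = 221 - 1*(-427) = 221 + 427 = 648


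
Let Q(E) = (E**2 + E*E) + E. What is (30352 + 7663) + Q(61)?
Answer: 45518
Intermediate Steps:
Q(E) = E + 2*E**2 (Q(E) = (E**2 + E**2) + E = 2*E**2 + E = E + 2*E**2)
(30352 + 7663) + Q(61) = (30352 + 7663) + 61*(1 + 2*61) = 38015 + 61*(1 + 122) = 38015 + 61*123 = 38015 + 7503 = 45518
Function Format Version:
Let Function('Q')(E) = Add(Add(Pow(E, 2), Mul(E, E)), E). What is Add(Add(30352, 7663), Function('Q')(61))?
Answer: 45518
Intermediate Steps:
Function('Q')(E) = Add(E, Mul(2, Pow(E, 2))) (Function('Q')(E) = Add(Add(Pow(E, 2), Pow(E, 2)), E) = Add(Mul(2, Pow(E, 2)), E) = Add(E, Mul(2, Pow(E, 2))))
Add(Add(30352, 7663), Function('Q')(61)) = Add(Add(30352, 7663), Mul(61, Add(1, Mul(2, 61)))) = Add(38015, Mul(61, Add(1, 122))) = Add(38015, Mul(61, 123)) = Add(38015, 7503) = 45518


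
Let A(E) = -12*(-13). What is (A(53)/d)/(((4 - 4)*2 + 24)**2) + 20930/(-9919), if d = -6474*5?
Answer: -27489709/13027680 ≈ -2.1101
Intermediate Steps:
d = -32370
A(E) = 156
(A(53)/d)/(((4 - 4)*2 + 24)**2) + 20930/(-9919) = (156/(-32370))/(((4 - 4)*2 + 24)**2) + 20930/(-9919) = (156*(-1/32370))/((0*2 + 24)**2) + 20930*(-1/9919) = -2/(415*(0 + 24)**2) - 230/109 = -2/(415*(24**2)) - 230/109 = -2/415/576 - 230/109 = -2/415*1/576 - 230/109 = -1/119520 - 230/109 = -27489709/13027680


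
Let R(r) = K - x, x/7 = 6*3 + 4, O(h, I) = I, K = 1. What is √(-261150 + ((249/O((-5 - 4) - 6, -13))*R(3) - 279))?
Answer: 4*I*√2730390/13 ≈ 508.43*I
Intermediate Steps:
x = 154 (x = 7*(6*3 + 4) = 7*(18 + 4) = 7*22 = 154)
R(r) = -153 (R(r) = 1 - 1*154 = 1 - 154 = -153)
√(-261150 + ((249/O((-5 - 4) - 6, -13))*R(3) - 279)) = √(-261150 + ((249/(-13))*(-153) - 279)) = √(-261150 + ((249*(-1/13))*(-153) - 279)) = √(-261150 + (-249/13*(-153) - 279)) = √(-261150 + (38097/13 - 279)) = √(-261150 + 34470/13) = √(-3360480/13) = 4*I*√2730390/13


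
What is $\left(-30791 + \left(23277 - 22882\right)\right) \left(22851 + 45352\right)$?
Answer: $-2073098388$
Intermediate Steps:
$\left(-30791 + \left(23277 - 22882\right)\right) \left(22851 + 45352\right) = \left(-30791 + \left(23277 - 22882\right)\right) 68203 = \left(-30791 + 395\right) 68203 = \left(-30396\right) 68203 = -2073098388$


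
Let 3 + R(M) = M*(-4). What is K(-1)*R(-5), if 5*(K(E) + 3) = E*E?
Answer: -238/5 ≈ -47.600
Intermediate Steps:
K(E) = -3 + E**2/5 (K(E) = -3 + (E*E)/5 = -3 + E**2/5)
R(M) = -3 - 4*M (R(M) = -3 + M*(-4) = -3 - 4*M)
K(-1)*R(-5) = (-3 + (1/5)*(-1)**2)*(-3 - 4*(-5)) = (-3 + (1/5)*1)*(-3 + 20) = (-3 + 1/5)*17 = -14/5*17 = -238/5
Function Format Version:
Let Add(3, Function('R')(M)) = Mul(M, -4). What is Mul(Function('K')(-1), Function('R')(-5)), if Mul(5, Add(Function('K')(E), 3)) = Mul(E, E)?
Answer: Rational(-238, 5) ≈ -47.600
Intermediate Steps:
Function('K')(E) = Add(-3, Mul(Rational(1, 5), Pow(E, 2))) (Function('K')(E) = Add(-3, Mul(Rational(1, 5), Mul(E, E))) = Add(-3, Mul(Rational(1, 5), Pow(E, 2))))
Function('R')(M) = Add(-3, Mul(-4, M)) (Function('R')(M) = Add(-3, Mul(M, -4)) = Add(-3, Mul(-4, M)))
Mul(Function('K')(-1), Function('R')(-5)) = Mul(Add(-3, Mul(Rational(1, 5), Pow(-1, 2))), Add(-3, Mul(-4, -5))) = Mul(Add(-3, Mul(Rational(1, 5), 1)), Add(-3, 20)) = Mul(Add(-3, Rational(1, 5)), 17) = Mul(Rational(-14, 5), 17) = Rational(-238, 5)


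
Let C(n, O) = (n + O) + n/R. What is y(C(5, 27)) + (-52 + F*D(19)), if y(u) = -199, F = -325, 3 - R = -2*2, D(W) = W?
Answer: -6426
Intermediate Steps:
R = 7 (R = 3 - (-2)*2 = 3 - 1*(-4) = 3 + 4 = 7)
C(n, O) = O + 8*n/7 (C(n, O) = (n + O) + n/7 = (O + n) + n*(⅐) = (O + n) + n/7 = O + 8*n/7)
y(C(5, 27)) + (-52 + F*D(19)) = -199 + (-52 - 325*19) = -199 + (-52 - 6175) = -199 - 6227 = -6426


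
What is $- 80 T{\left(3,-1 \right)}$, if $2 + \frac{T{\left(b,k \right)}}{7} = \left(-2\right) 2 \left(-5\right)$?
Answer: $-10080$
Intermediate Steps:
$T{\left(b,k \right)} = 126$ ($T{\left(b,k \right)} = -14 + 7 \left(-2\right) 2 \left(-5\right) = -14 + 7 \left(\left(-4\right) \left(-5\right)\right) = -14 + 7 \cdot 20 = -14 + 140 = 126$)
$- 80 T{\left(3,-1 \right)} = \left(-80\right) 126 = -10080$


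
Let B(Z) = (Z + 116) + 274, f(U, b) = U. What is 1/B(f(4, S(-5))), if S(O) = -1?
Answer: 1/394 ≈ 0.0025381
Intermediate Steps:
B(Z) = 390 + Z (B(Z) = (116 + Z) + 274 = 390 + Z)
1/B(f(4, S(-5))) = 1/(390 + 4) = 1/394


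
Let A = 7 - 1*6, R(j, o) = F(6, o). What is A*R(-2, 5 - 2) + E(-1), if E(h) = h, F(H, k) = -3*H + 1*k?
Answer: -16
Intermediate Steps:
F(H, k) = k - 3*H (F(H, k) = -3*H + k = k - 3*H)
R(j, o) = -18 + o (R(j, o) = o - 3*6 = o - 18 = -18 + o)
A = 1 (A = 7 - 6 = 1)
A*R(-2, 5 - 2) + E(-1) = 1*(-18 + (5 - 2)) - 1 = 1*(-18 + 3) - 1 = 1*(-15) - 1 = -15 - 1 = -16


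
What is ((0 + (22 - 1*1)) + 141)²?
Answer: 26244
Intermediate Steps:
((0 + (22 - 1*1)) + 141)² = ((0 + (22 - 1)) + 141)² = ((0 + 21) + 141)² = (21 + 141)² = 162² = 26244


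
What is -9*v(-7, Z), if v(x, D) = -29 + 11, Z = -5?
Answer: 162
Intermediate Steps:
v(x, D) = -18
-9*v(-7, Z) = -9*(-18) = 162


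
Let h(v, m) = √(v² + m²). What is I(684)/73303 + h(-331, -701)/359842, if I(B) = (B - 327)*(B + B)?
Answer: 488376/73303 + √600962/359842 ≈ 6.6646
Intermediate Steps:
h(v, m) = √(m² + v²)
I(B) = 2*B*(-327 + B) (I(B) = (-327 + B)*(2*B) = 2*B*(-327 + B))
I(684)/73303 + h(-331, -701)/359842 = (2*684*(-327 + 684))/73303 + √((-701)² + (-331)²)/359842 = (2*684*357)*(1/73303) + √(491401 + 109561)*(1/359842) = 488376*(1/73303) + √600962*(1/359842) = 488376/73303 + √600962/359842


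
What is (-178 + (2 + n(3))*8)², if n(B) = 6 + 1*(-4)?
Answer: 21316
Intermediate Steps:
n(B) = 2 (n(B) = 6 - 4 = 2)
(-178 + (2 + n(3))*8)² = (-178 + (2 + 2)*8)² = (-178 + 4*8)² = (-178 + 32)² = (-146)² = 21316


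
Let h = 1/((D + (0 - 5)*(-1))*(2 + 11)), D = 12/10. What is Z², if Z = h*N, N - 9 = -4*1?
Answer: 625/162409 ≈ 0.0038483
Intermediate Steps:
D = 6/5 (D = 12*(⅒) = 6/5 ≈ 1.2000)
N = 5 (N = 9 - 4*1 = 9 - 4 = 5)
h = 5/403 (h = 1/((6/5 + (0 - 5)*(-1))*(2 + 11)) = 1/((6/5 - 5*(-1))*13) = 1/((6/5 + 5)*13) = 1/((31/5)*13) = 1/(403/5) = 5/403 ≈ 0.012407)
Z = 25/403 (Z = (5/403)*5 = 25/403 ≈ 0.062035)
Z² = (25/403)² = 625/162409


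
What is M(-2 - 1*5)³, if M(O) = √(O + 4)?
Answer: -3*I*√3 ≈ -5.1962*I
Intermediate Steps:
M(O) = √(4 + O)
M(-2 - 1*5)³ = (√(4 + (-2 - 1*5)))³ = (√(4 + (-2 - 5)))³ = (√(4 - 7))³ = (√(-3))³ = (I*√3)³ = -3*I*√3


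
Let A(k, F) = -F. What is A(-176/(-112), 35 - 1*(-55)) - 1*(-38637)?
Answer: 38547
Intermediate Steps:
A(-176/(-112), 35 - 1*(-55)) - 1*(-38637) = -(35 - 1*(-55)) - 1*(-38637) = -(35 + 55) + 38637 = -1*90 + 38637 = -90 + 38637 = 38547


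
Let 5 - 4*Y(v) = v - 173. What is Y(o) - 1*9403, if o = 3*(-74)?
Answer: -9303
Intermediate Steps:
o = -222
Y(v) = 89/2 - v/4 (Y(v) = 5/4 - (v - 173)/4 = 5/4 - (-173 + v)/4 = 5/4 + (173/4 - v/4) = 89/2 - v/4)
Y(o) - 1*9403 = (89/2 - 1/4*(-222)) - 1*9403 = (89/2 + 111/2) - 9403 = 100 - 9403 = -9303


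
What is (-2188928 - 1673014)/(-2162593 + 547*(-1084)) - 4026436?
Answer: -11095005619934/2755541 ≈ -4.0264e+6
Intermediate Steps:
(-2188928 - 1673014)/(-2162593 + 547*(-1084)) - 4026436 = -3861942/(-2162593 - 592948) - 4026436 = -3861942/(-2755541) - 4026436 = -3861942*(-1/2755541) - 4026436 = 3861942/2755541 - 4026436 = -11095005619934/2755541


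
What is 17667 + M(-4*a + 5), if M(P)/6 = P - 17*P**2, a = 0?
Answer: 15147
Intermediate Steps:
M(P) = -102*P**2 + 6*P (M(P) = 6*(P - 17*P**2) = -102*P**2 + 6*P)
17667 + M(-4*a + 5) = 17667 + 6*(-4*0 + 5)*(1 - 17*(-4*0 + 5)) = 17667 + 6*(0 + 5)*(1 - 17*(0 + 5)) = 17667 + 6*5*(1 - 17*5) = 17667 + 6*5*(1 - 85) = 17667 + 6*5*(-84) = 17667 - 2520 = 15147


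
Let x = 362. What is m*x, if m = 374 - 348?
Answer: 9412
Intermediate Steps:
m = 26
m*x = 26*362 = 9412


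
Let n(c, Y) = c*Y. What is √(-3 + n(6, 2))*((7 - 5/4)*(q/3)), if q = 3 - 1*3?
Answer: 0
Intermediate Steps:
n(c, Y) = Y*c
q = 0 (q = 3 - 3 = 0)
√(-3 + n(6, 2))*((7 - 5/4)*(q/3)) = √(-3 + 2*6)*((7 - 5/4)*(0/3)) = √(-3 + 12)*((7 - 5*¼)*(0*(⅓))) = √9*((7 - 5/4)*0) = 3*((23/4)*0) = 3*0 = 0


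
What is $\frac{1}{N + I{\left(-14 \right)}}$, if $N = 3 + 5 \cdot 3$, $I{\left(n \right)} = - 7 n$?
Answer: $\frac{1}{116} \approx 0.0086207$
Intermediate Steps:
$N = 18$ ($N = 3 + 15 = 18$)
$\frac{1}{N + I{\left(-14 \right)}} = \frac{1}{18 - -98} = \frac{1}{18 + 98} = \frac{1}{116}$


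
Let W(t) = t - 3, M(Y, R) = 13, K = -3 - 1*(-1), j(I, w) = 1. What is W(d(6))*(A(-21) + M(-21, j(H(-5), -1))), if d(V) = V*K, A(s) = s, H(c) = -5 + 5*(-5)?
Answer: 120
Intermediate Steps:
H(c) = -30 (H(c) = -5 - 25 = -30)
K = -2 (K = -3 + 1 = -2)
d(V) = -2*V (d(V) = V*(-2) = -2*V)
W(t) = -3 + t
W(d(6))*(A(-21) + M(-21, j(H(-5), -1))) = (-3 - 2*6)*(-21 + 13) = (-3 - 12)*(-8) = -15*(-8) = 120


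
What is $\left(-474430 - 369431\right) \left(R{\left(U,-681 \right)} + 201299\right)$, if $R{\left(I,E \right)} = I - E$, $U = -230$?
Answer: $-170248956750$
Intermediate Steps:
$\left(-474430 - 369431\right) \left(R{\left(U,-681 \right)} + 201299\right) = \left(-474430 - 369431\right) \left(\left(-230 - -681\right) + 201299\right) = - 843861 \left(\left(-230 + 681\right) + 201299\right) = - 843861 \left(451 + 201299\right) = \left(-843861\right) 201750 = -170248956750$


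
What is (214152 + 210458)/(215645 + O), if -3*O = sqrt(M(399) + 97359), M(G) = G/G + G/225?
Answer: 30903195414375/15694679882371 + 3184575*sqrt(21906399)/15694679882371 ≈ 1.9700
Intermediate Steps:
M(G) = 1 + G/225 (M(G) = 1 + G*(1/225) = 1 + G/225)
O = -sqrt(21906399)/45 (O = -sqrt((1 + (1/225)*399) + 97359)/3 = -sqrt((1 + 133/75) + 97359)/3 = -sqrt(208/75 + 97359)/3 = -sqrt(21906399)/45 ≈ -104.01)
(214152 + 210458)/(215645 + O) = (214152 + 210458)/(215645 - sqrt(21906399)/45) = 424610/(215645 - sqrt(21906399)/45)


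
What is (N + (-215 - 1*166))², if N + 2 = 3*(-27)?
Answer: 215296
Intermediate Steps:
N = -83 (N = -2 + 3*(-27) = -2 - 81 = -83)
(N + (-215 - 1*166))² = (-83 + (-215 - 1*166))² = (-83 + (-215 - 166))² = (-83 - 381)² = (-464)² = 215296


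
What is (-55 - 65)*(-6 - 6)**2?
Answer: -17280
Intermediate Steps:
(-55 - 65)*(-6 - 6)**2 = -120*(-12)**2 = -120*144 = -17280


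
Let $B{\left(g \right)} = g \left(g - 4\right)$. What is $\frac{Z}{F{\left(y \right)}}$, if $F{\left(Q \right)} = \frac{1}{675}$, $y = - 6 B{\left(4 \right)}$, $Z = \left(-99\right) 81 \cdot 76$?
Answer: $-411374700$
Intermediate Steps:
$B{\left(g \right)} = g \left(-4 + g\right)$
$Z = -609444$ ($Z = \left(-8019\right) 76 = -609444$)
$y = 0$ ($y = - 6 \cdot 4 \left(-4 + 4\right) = - 6 \cdot 4 \cdot 0 = \left(-6\right) 0 = 0$)
$F{\left(Q \right)} = \frac{1}{675}$
$\frac{Z}{F{\left(y \right)}} = - 609444 \frac{1}{\frac{1}{675}} = \left(-609444\right) 675 = -411374700$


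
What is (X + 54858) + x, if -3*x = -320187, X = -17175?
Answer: 144412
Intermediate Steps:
x = 106729 (x = -⅓*(-320187) = 106729)
(X + 54858) + x = (-17175 + 54858) + 106729 = 37683 + 106729 = 144412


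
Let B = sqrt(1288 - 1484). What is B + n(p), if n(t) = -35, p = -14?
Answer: -35 + 14*I ≈ -35.0 + 14.0*I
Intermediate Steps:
B = 14*I (B = sqrt(-196) = 14*I ≈ 14.0*I)
B + n(p) = 14*I - 35 = -35 + 14*I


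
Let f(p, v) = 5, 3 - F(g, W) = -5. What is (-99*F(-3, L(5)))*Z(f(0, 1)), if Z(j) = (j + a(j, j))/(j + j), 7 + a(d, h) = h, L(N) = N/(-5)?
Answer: -1188/5 ≈ -237.60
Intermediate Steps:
L(N) = -N/5 (L(N) = N*(-1/5) = -N/5)
F(g, W) = 8 (F(g, W) = 3 - 1*(-5) = 3 + 5 = 8)
a(d, h) = -7 + h
Z(j) = (-7 + 2*j)/(2*j) (Z(j) = (j + (-7 + j))/(j + j) = (-7 + 2*j)/((2*j)) = (-7 + 2*j)*(1/(2*j)) = (-7 + 2*j)/(2*j))
(-99*F(-3, L(5)))*Z(f(0, 1)) = (-99*8)*((-7/2 + 5)/5) = -792*3/(5*2) = -792*3/10 = -1188/5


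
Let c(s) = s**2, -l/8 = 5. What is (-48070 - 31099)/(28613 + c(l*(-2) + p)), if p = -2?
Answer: -4657/2041 ≈ -2.2817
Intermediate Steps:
l = -40 (l = -8*5 = -40)
(-48070 - 31099)/(28613 + c(l*(-2) + p)) = (-48070 - 31099)/(28613 + (-40*(-2) - 2)**2) = -79169/(28613 + (80 - 2)**2) = -79169/(28613 + 78**2) = -79169/(28613 + 6084) = -79169/34697 = -79169*1/34697 = -4657/2041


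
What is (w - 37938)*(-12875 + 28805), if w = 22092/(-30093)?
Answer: -866053661580/1433 ≈ -6.0436e+8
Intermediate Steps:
w = -1052/1433 (w = 22092*(-1/30093) = -1052/1433 ≈ -0.73412)
(w - 37938)*(-12875 + 28805) = (-1052/1433 - 37938)*(-12875 + 28805) = -54366206/1433*15930 = -866053661580/1433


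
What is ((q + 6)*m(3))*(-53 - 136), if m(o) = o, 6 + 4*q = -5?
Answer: -7371/4 ≈ -1842.8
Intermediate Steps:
q = -11/4 (q = -3/2 + (¼)*(-5) = -3/2 - 5/4 = -11/4 ≈ -2.7500)
((q + 6)*m(3))*(-53 - 136) = ((-11/4 + 6)*3)*(-53 - 136) = ((13/4)*3)*(-189) = (39/4)*(-189) = -7371/4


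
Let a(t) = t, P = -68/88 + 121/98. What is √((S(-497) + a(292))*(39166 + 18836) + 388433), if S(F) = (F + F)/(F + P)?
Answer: √312318112376183135/133817 ≈ 4176.3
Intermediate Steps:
P = 249/539 (P = -68*1/88 + 121*(1/98) = -17/22 + 121/98 = 249/539 ≈ 0.46197)
S(F) = 2*F/(249/539 + F) (S(F) = (F + F)/(F + 249/539) = (2*F)/(249/539 + F) = 2*F/(249/539 + F))
√((S(-497) + a(292))*(39166 + 18836) + 388433) = √((1078*(-497)/(249 + 539*(-497)) + 292)*(39166 + 18836) + 388433) = √((1078*(-497)/(249 - 267883) + 292)*58002 + 388433) = √((1078*(-497)/(-267634) + 292)*58002 + 388433) = √((1078*(-497)*(-1/267634) + 292)*58002 + 388433) = √((267883/133817 + 292)*58002 + 388433) = √((39342447/133817)*58002 + 388433) = √(2281940610894/133817 + 388433) = √(2333919549655/133817) = √312318112376183135/133817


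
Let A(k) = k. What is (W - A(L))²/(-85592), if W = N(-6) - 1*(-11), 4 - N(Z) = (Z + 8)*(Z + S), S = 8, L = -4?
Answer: -225/85592 ≈ -0.0026288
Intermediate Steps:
N(Z) = 4 - (8 + Z)² (N(Z) = 4 - (Z + 8)*(Z + 8) = 4 - (8 + Z)*(8 + Z) = 4 - (8 + Z)²)
W = 11 (W = (-60 - 1*(-6)² - 16*(-6)) - 1*(-11) = (-60 - 1*36 + 96) + 11 = (-60 - 36 + 96) + 11 = 0 + 11 = 11)
(W - A(L))²/(-85592) = (11 - 1*(-4))²/(-85592) = (11 + 4)²*(-1/85592) = 15²*(-1/85592) = 225*(-1/85592) = -225/85592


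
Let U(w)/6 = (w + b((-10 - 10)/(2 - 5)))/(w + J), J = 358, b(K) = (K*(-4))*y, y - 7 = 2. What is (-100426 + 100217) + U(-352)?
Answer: -801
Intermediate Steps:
y = 9 (y = 7 + 2 = 9)
b(K) = -36*K (b(K) = (K*(-4))*9 = -4*K*9 = -36*K)
U(w) = 6*(-240 + w)/(358 + w) (U(w) = 6*((w - 36*(-10 - 10)/(2 - 5))/(w + 358)) = 6*((w - (-720)/(-3))/(358 + w)) = 6*((w - (-720)*(-1)/3)/(358 + w)) = 6*((w - 36*20/3)/(358 + w)) = 6*((w - 240)/(358 + w)) = 6*((-240 + w)/(358 + w)) = 6*(-240 + w)/(358 + w))
(-100426 + 100217) + U(-352) = (-100426 + 100217) + 6*(-240 - 352)/(358 - 352) = -209 + 6*(-592)/6 = -209 + 6*(⅙)*(-592) = -209 - 592 = -801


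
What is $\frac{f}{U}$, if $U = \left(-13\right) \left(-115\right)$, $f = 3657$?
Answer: $\frac{159}{65} \approx 2.4462$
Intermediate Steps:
$U = 1495$
$\frac{f}{U} = \frac{3657}{1495} = 3657 \cdot \frac{1}{1495} = \frac{159}{65}$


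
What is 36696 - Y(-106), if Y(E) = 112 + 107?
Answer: 36477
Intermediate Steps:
Y(E) = 219
36696 - Y(-106) = 36696 - 1*219 = 36696 - 219 = 36477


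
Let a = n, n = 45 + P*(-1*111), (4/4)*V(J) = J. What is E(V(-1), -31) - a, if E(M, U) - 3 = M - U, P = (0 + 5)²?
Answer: 2763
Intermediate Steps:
V(J) = J
P = 25 (P = 5² = 25)
E(M, U) = 3 + M - U (E(M, U) = 3 + (M - U) = 3 + M - U)
n = -2730 (n = 45 + 25*(-1*111) = 45 + 25*(-111) = 45 - 2775 = -2730)
a = -2730
E(V(-1), -31) - a = (3 - 1 - 1*(-31)) - 1*(-2730) = (3 - 1 + 31) + 2730 = 33 + 2730 = 2763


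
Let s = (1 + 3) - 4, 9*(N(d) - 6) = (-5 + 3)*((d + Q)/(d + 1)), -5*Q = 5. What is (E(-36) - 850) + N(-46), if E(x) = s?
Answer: -341914/405 ≈ -844.23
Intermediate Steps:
Q = -1 (Q = -1/5*5 = -1)
N(d) = 6 - 2*(-1 + d)/(9*(1 + d)) (N(d) = 6 + ((-5 + 3)*((d - 1)/(d + 1)))/9 = 6 + (-2*(-1 + d)/(1 + d))/9 = 6 - 2*(-1 + d)/(9*(1 + d)))
s = 0 (s = 4 - 4 = 0)
E(x) = 0
(E(-36) - 850) + N(-46) = (0 - 850) + 4*(14 + 13*(-46))/(9*(1 - 46)) = -850 + (4/9)*(14 - 598)/(-45) = -850 + (4/9)*(-1/45)*(-584) = -850 + 2336/405 = -341914/405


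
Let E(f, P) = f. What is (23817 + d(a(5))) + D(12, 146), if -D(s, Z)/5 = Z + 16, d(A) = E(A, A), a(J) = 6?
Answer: 23013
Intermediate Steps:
d(A) = A
D(s, Z) = -80 - 5*Z (D(s, Z) = -5*(Z + 16) = -5*(16 + Z) = -80 - 5*Z)
(23817 + d(a(5))) + D(12, 146) = (23817 + 6) + (-80 - 5*146) = 23823 + (-80 - 730) = 23823 - 810 = 23013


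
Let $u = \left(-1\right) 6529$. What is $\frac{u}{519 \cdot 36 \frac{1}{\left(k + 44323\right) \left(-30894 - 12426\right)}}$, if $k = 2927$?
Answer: $\frac{123740872500}{173} \approx 7.1527 \cdot 10^{8}$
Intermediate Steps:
$u = -6529$
$\frac{u}{519 \cdot 36 \frac{1}{\left(k + 44323\right) \left(-30894 - 12426\right)}} = - \frac{6529}{519 \cdot 36 \frac{1}{\left(2927 + 44323\right) \left(-30894 - 12426\right)}} = - \frac{6529}{18684 \frac{1}{47250 \left(-43320\right)}} = - \frac{6529}{18684 \frac{1}{-2046870000}} = - \frac{6529}{18684 \left(- \frac{1}{2046870000}\right)} = - \frac{6529}{- \frac{173}{18952500}} = \left(-6529\right) \left(- \frac{18952500}{173}\right) = \frac{123740872500}{173}$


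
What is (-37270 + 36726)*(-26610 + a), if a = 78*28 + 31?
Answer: 13270880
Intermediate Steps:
a = 2215 (a = 2184 + 31 = 2215)
(-37270 + 36726)*(-26610 + a) = (-37270 + 36726)*(-26610 + 2215) = -544*(-24395) = 13270880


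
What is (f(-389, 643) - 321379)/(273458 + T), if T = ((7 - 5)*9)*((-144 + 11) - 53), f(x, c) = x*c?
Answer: -285753/135055 ≈ -2.1158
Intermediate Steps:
f(x, c) = c*x
T = -3348 (T = (2*9)*(-133 - 53) = 18*(-186) = -3348)
(f(-389, 643) - 321379)/(273458 + T) = (643*(-389) - 321379)/(273458 - 3348) = (-250127 - 321379)/270110 = -571506*1/270110 = -285753/135055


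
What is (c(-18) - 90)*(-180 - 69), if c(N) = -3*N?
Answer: 8964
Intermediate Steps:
(c(-18) - 90)*(-180 - 69) = (-3*(-18) - 90)*(-180 - 69) = (54 - 90)*(-249) = -36*(-249) = 8964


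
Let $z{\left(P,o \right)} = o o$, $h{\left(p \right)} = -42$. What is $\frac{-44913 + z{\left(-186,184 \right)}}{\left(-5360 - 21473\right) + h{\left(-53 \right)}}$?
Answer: $\frac{11057}{26875} \approx 0.41142$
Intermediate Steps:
$z{\left(P,o \right)} = o^{2}$
$\frac{-44913 + z{\left(-186,184 \right)}}{\left(-5360 - 21473\right) + h{\left(-53 \right)}} = \frac{-44913 + 184^{2}}{\left(-5360 - 21473\right) - 42} = \frac{-44913 + 33856}{\left(-5360 - 21473\right) - 42} = - \frac{11057}{-26833 - 42} = - \frac{11057}{-26875} = \left(-11057\right) \left(- \frac{1}{26875}\right) = \frac{11057}{26875}$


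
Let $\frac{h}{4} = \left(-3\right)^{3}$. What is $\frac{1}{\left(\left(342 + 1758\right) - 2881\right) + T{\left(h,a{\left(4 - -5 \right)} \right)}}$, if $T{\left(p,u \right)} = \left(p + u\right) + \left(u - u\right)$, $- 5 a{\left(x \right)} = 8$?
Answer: $- \frac{5}{4453} \approx -0.0011228$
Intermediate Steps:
$a{\left(x \right)} = - \frac{8}{5}$ ($a{\left(x \right)} = \left(- \frac{1}{5}\right) 8 = - \frac{8}{5}$)
$h = -108$ ($h = 4 \left(-3\right)^{3} = 4 \left(-27\right) = -108$)
$T{\left(p,u \right)} = p + u$ ($T{\left(p,u \right)} = \left(p + u\right) + 0 = p + u$)
$\frac{1}{\left(\left(342 + 1758\right) - 2881\right) + T{\left(h,a{\left(4 - -5 \right)} \right)}} = \frac{1}{\left(\left(342 + 1758\right) - 2881\right) - \frac{548}{5}} = \frac{1}{\left(2100 - 2881\right) - \frac{548}{5}} = \frac{1}{-781 - \frac{548}{5}} = \frac{1}{- \frac{4453}{5}} = - \frac{5}{4453}$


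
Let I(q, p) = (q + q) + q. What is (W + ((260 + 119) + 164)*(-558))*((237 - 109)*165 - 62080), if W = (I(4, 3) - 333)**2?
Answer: 8190074880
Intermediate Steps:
I(q, p) = 3*q (I(q, p) = 2*q + q = 3*q)
W = 103041 (W = (3*4 - 333)**2 = (12 - 333)**2 = (-321)**2 = 103041)
(W + ((260 + 119) + 164)*(-558))*((237 - 109)*165 - 62080) = (103041 + ((260 + 119) + 164)*(-558))*((237 - 109)*165 - 62080) = (103041 + (379 + 164)*(-558))*(128*165 - 62080) = (103041 + 543*(-558))*(21120 - 62080) = (103041 - 302994)*(-40960) = -199953*(-40960) = 8190074880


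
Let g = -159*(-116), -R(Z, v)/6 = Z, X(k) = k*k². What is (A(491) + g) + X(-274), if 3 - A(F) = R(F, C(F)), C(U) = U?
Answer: -20549431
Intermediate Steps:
X(k) = k³
R(Z, v) = -6*Z
A(F) = 3 + 6*F (A(F) = 3 - (-6)*F = 3 + 6*F)
g = 18444
(A(491) + g) + X(-274) = ((3 + 6*491) + 18444) + (-274)³ = ((3 + 2946) + 18444) - 20570824 = (2949 + 18444) - 20570824 = 21393 - 20570824 = -20549431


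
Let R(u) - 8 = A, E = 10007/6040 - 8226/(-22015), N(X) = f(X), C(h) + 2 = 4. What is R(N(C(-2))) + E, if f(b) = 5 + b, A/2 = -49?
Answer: -2339472971/26594120 ≈ -87.970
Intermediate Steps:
A = -98 (A = 2*(-49) = -98)
C(h) = 2 (C(h) = -2 + 4 = 2)
N(X) = 5 + X
E = 53997829/26594120 (E = 10007*(1/6040) - 8226*(-1/22015) = 10007/6040 + 8226/22015 = 53997829/26594120 ≈ 2.0304)
R(u) = -90 (R(u) = 8 - 98 = -90)
R(N(C(-2))) + E = -90 + 53997829/26594120 = -2339472971/26594120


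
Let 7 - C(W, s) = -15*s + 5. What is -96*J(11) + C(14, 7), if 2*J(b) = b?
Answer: -421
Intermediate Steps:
J(b) = b/2
C(W, s) = 2 + 15*s (C(W, s) = 7 - (-15*s + 5) = 7 - (5 - 15*s) = 7 + (-5 + 15*s) = 2 + 15*s)
-96*J(11) + C(14, 7) = -48*11 + (2 + 15*7) = -96*11/2 + (2 + 105) = -528 + 107 = -421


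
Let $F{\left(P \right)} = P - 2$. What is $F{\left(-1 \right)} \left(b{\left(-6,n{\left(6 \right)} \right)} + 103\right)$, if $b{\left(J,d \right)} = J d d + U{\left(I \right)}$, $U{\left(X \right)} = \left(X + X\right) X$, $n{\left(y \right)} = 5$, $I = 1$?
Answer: $135$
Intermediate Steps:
$U{\left(X \right)} = 2 X^{2}$ ($U{\left(X \right)} = 2 X X = 2 X^{2}$)
$F{\left(P \right)} = -2 + P$
$b{\left(J,d \right)} = 2 + J d^{2}$ ($b{\left(J,d \right)} = J d d + 2 \cdot 1^{2} = J d^{2} + 2 \cdot 1 = J d^{2} + 2 = 2 + J d^{2}$)
$F{\left(-1 \right)} \left(b{\left(-6,n{\left(6 \right)} \right)} + 103\right) = \left(-2 - 1\right) \left(\left(2 - 6 \cdot 5^{2}\right) + 103\right) = - 3 \left(\left(2 - 150\right) + 103\right) = - 3 \left(-148 + 103\right) = \left(-3\right) \left(-45\right) = 135$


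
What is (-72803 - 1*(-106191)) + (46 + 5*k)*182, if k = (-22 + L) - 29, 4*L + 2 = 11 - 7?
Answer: -4195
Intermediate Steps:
L = 1/2 (L = -1/2 + (11 - 7)/4 = -1/2 + (1/4)*4 = -1/2 + 1 = 1/2 ≈ 0.50000)
k = -101/2 (k = (-22 + 1/2) - 29 = -43/2 - 29 = -101/2 ≈ -50.500)
(-72803 - 1*(-106191)) + (46 + 5*k)*182 = (-72803 - 1*(-106191)) + (46 + 5*(-101/2))*182 = (-72803 + 106191) + (46 - 505/2)*182 = 33388 - 413/2*182 = 33388 - 37583 = -4195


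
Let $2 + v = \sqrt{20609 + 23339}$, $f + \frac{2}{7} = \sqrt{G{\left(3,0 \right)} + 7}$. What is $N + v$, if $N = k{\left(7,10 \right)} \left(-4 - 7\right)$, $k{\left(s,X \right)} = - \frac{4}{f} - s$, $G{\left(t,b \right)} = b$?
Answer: $\frac{26041}{339} + 2 \sqrt{10987} + \frac{2156 \sqrt{7}}{339} \approx 303.28$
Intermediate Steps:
$f = - \frac{2}{7} + \sqrt{7}$ ($f = - \frac{2}{7} + \sqrt{0 + 7} = - \frac{2}{7} + \sqrt{7} \approx 2.36$)
$k{\left(s,X \right)} = - s - \frac{4}{- \frac{2}{7} + \sqrt{7}}$ ($k{\left(s,X \right)} = - \frac{4}{- \frac{2}{7} + \sqrt{7}} - s = - s - \frac{4}{- \frac{2}{7} + \sqrt{7}}$)
$v = -2 + 2 \sqrt{10987}$ ($v = -2 + \sqrt{20609 + 23339} = -2 + \sqrt{43948} = -2 + 2 \sqrt{10987} \approx 207.64$)
$N = \frac{26719}{339} + \frac{2156 \sqrt{7}}{339}$ ($N = \left(- \frac{56}{339} - 7 - \frac{196 \sqrt{7}}{339}\right) \left(-4 - 7\right) = \left(- \frac{2429}{339} - \frac{196 \sqrt{7}}{339}\right) \left(-11\right) = \frac{26719}{339} + \frac{2156 \sqrt{7}}{339} \approx 95.644$)
$N + v = \left(\frac{26719}{339} + \frac{2156 \sqrt{7}}{339}\right) - \left(2 - 2 \sqrt{10987}\right) = \frac{26041}{339} + 2 \sqrt{10987} + \frac{2156 \sqrt{7}}{339}$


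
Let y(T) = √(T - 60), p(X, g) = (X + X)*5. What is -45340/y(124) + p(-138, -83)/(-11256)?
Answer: -2658000/469 ≈ -5667.4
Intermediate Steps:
p(X, g) = 10*X (p(X, g) = (2*X)*5 = 10*X)
y(T) = √(-60 + T)
-45340/y(124) + p(-138, -83)/(-11256) = -45340/√(-60 + 124) + (10*(-138))/(-11256) = -45340/(√64) - 1380*(-1/11256) = -45340/8 + 115/938 = -45340*⅛ + 115/938 = -11335/2 + 115/938 = -2658000/469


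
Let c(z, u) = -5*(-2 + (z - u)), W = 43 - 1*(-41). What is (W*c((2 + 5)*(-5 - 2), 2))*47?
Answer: 1046220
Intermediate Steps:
W = 84 (W = 43 + 41 = 84)
c(z, u) = 10 - 5*z + 5*u (c(z, u) = -5*(-2 + z - u) = 10 - 5*z + 5*u)
(W*c((2 + 5)*(-5 - 2), 2))*47 = (84*(10 - 5*(2 + 5)*(-5 - 2) + 5*2))*47 = (84*(10 - 35*(-7) + 10))*47 = (84*(10 - 5*(-49) + 10))*47 = (84*(10 + 245 + 10))*47 = (84*265)*47 = 22260*47 = 1046220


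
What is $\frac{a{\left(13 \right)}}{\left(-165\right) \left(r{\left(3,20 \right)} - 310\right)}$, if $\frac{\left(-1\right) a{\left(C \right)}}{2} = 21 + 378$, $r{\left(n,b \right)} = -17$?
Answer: $- \frac{266}{17985} \approx -0.01479$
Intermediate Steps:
$a{\left(C \right)} = -798$ ($a{\left(C \right)} = - 2 \left(21 + 378\right) = \left(-2\right) 399 = -798$)
$\frac{a{\left(13 \right)}}{\left(-165\right) \left(r{\left(3,20 \right)} - 310\right)} = - \frac{798}{\left(-165\right) \left(-17 - 310\right)} = - \frac{798}{\left(-165\right) \left(-327\right)} = - \frac{798}{53955} = \left(-798\right) \frac{1}{53955} = - \frac{266}{17985}$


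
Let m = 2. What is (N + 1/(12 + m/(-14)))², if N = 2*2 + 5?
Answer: 568516/6889 ≈ 82.525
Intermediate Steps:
N = 9 (N = 4 + 5 = 9)
(N + 1/(12 + m/(-14)))² = (9 + 1/(12 + 2/(-14)))² = (9 + 1/(12 + 2*(-1/14)))² = (9 + 1/(12 - ⅐))² = (9 + 1/(83/7))² = (9 + 7/83)² = (754/83)² = 568516/6889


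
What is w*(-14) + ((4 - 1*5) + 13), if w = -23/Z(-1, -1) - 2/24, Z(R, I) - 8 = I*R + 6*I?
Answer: 241/2 ≈ 120.50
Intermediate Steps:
Z(R, I) = 8 + 6*I + I*R (Z(R, I) = 8 + (I*R + 6*I) = 8 + (6*I + I*R) = 8 + 6*I + I*R)
w = -31/4 (w = -23/(8 + 6*(-1) - 1*(-1)) - 2/24 = -23/(8 - 6 + 1) - 2*1/24 = -23/3 - 1/12 = -31/4 ≈ -7.7500)
w*(-14) + ((4 - 1*5) + 13) = -31/4*(-14) + ((4 - 1*5) + 13) = 217/2 + ((4 - 5) + 13) = 217/2 + (-1 + 13) = 217/2 + 12 = 241/2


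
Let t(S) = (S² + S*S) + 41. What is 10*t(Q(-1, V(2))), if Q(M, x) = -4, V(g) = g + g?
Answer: 730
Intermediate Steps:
V(g) = 2*g
t(S) = 41 + 2*S² (t(S) = (S² + S²) + 41 = 2*S² + 41 = 41 + 2*S²)
10*t(Q(-1, V(2))) = 10*(41 + 2*(-4)²) = 10*(41 + 2*16) = 10*(41 + 32) = 10*73 = 730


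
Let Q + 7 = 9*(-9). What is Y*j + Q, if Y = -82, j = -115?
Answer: 9342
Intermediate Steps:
Q = -88 (Q = -7 + 9*(-9) = -7 - 81 = -88)
Y*j + Q = -82*(-115) - 88 = 9430 - 88 = 9342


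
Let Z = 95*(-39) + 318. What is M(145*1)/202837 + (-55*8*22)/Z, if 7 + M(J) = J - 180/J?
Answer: 56953835482/19923258651 ≈ 2.8587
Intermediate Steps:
Z = -3387 (Z = -3705 + 318 = -3387)
M(J) = -7 + J - 180/J (M(J) = -7 + (J - 180/J) = -7 + J - 180/J)
M(145*1)/202837 + (-55*8*22)/Z = (-7 + 145*1 - 180/(145*1))/202837 + (-55*8*22)/(-3387) = (-7 + 145 - 180/145)*(1/202837) - 440*22*(-1/3387) = (-7 + 145 - 180*1/145)*(1/202837) - 9680*(-1/3387) = (-7 + 145 - 36/29)*(1/202837) + 9680/3387 = (3966/29)*(1/202837) + 9680/3387 = 3966/5882273 + 9680/3387 = 56953835482/19923258651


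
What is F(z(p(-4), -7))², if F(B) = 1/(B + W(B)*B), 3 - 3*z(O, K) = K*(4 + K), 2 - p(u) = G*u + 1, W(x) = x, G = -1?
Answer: 1/900 ≈ 0.0011111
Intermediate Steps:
p(u) = 1 + u (p(u) = 2 - (-u + 1) = 2 - (1 - u) = 2 + (-1 + u) = 1 + u)
z(O, K) = 1 - K*(4 + K)/3
F(B) = 1/(B + B²) (F(B) = 1/(B + B*B) = 1/(B + B²))
F(z(p(-4), -7))² = (1/((1 - 4/3*(-7) - ⅓*(-7)²)*(1 + (1 - 4/3*(-7) - ⅓*(-7)²))))² = (1/((1 + 28/3 - ⅓*49)*(1 + (1 + 28/3 - ⅓*49))))² = (1/((1 + 28/3 - 49/3)*(1 + (1 + 28/3 - 49/3))))² = (1/((-6)*(1 - 6)))² = (-⅙/(-5))² = (-⅙*(-⅕))² = (1/30)² = 1/900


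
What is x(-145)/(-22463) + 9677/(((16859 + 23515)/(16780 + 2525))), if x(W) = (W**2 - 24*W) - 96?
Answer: 66594099803/14395574 ≈ 4626.0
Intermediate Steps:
x(W) = -96 + W**2 - 24*W
x(-145)/(-22463) + 9677/(((16859 + 23515)/(16780 + 2525))) = (-96 + (-145)**2 - 24*(-145))/(-22463) + 9677/(((16859 + 23515)/(16780 + 2525))) = (-96 + 21025 + 3480)*(-1/22463) + 9677/((40374/19305)) = 24409*(-1/22463) + 9677/((40374*(1/19305))) = -3487/3209 + 9677/(4486/2145) = -3487/3209 + 9677*(2145/4486) = -3487/3209 + 20757165/4486 = 66594099803/14395574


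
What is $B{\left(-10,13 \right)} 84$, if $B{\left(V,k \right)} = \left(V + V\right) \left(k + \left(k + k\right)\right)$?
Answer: $-65520$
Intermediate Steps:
$B{\left(V,k \right)} = 6 V k$ ($B{\left(V,k \right)} = 2 V \left(k + 2 k\right) = 2 V 3 k = 6 V k$)
$B{\left(-10,13 \right)} 84 = 6 \left(-10\right) 13 \cdot 84 = \left(-780\right) 84 = -65520$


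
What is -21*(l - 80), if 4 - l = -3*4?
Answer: 1344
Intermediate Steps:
l = 16 (l = 4 - (-3)*4 = 4 - 1*(-12) = 4 + 12 = 16)
-21*(l - 80) = -21*(16 - 80) = -21*(-64) = 1344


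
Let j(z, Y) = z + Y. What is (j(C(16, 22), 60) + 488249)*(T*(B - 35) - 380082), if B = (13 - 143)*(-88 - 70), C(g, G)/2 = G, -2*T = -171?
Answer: 1341110613423/2 ≈ 6.7055e+11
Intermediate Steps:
T = 171/2 (T = -½*(-171) = 171/2 ≈ 85.500)
C(g, G) = 2*G
B = 20540 (B = -130*(-158) = 20540)
j(z, Y) = Y + z
(j(C(16, 22), 60) + 488249)*(T*(B - 35) - 380082) = ((60 + 2*22) + 488249)*(171*(20540 - 35)/2 - 380082) = ((60 + 44) + 488249)*((171/2)*20505 - 380082) = (104 + 488249)*(3506355/2 - 380082) = 488353*(2746191/2) = 1341110613423/2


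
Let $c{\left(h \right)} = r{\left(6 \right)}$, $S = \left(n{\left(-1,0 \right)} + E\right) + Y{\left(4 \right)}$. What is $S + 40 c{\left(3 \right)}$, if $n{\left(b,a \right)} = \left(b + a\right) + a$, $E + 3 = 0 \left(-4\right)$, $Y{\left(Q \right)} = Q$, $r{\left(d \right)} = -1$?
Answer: $-40$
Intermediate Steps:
$E = -3$ ($E = -3 + 0 \left(-4\right) = -3 + 0 = -3$)
$n{\left(b,a \right)} = b + 2 a$ ($n{\left(b,a \right)} = \left(a + b\right) + a = b + 2 a$)
$S = 0$ ($S = \left(\left(-1 + 2 \cdot 0\right) - 3\right) + 4 = \left(\left(-1 + 0\right) - 3\right) + 4 = \left(-1 - 3\right) + 4 = -4 + 4 = 0$)
$c{\left(h \right)} = -1$
$S + 40 c{\left(3 \right)} = 0 + 40 \left(-1\right) = 0 - 40 = -40$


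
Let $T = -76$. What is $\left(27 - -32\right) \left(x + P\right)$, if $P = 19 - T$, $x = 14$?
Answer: $6431$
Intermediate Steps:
$P = 95$ ($P = 19 - -76 = 19 + 76 = 95$)
$\left(27 - -32\right) \left(x + P\right) = \left(27 - -32\right) \left(14 + 95\right) = \left(27 + 32\right) 109 = 59 \cdot 109 = 6431$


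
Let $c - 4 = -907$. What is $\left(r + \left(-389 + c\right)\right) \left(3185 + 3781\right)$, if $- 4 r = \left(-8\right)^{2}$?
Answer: $-9111528$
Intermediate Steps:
$c = -903$ ($c = 4 - 907 = -903$)
$r = -16$ ($r = - \frac{\left(-8\right)^{2}}{4} = \left(- \frac{1}{4}\right) 64 = -16$)
$\left(r + \left(-389 + c\right)\right) \left(3185 + 3781\right) = \left(-16 - 1292\right) \left(3185 + 3781\right) = \left(-16 - 1292\right) 6966 = \left(-1308\right) 6966 = -9111528$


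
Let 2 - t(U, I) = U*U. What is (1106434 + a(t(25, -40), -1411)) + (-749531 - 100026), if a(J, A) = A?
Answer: 255466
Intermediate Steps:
t(U, I) = 2 - U² (t(U, I) = 2 - U*U = 2 - U²)
(1106434 + a(t(25, -40), -1411)) + (-749531 - 100026) = (1106434 - 1411) + (-749531 - 100026) = 1105023 - 849557 = 255466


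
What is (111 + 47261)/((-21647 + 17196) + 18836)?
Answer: 47372/14385 ≈ 3.2932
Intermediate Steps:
(111 + 47261)/((-21647 + 17196) + 18836) = 47372/(-4451 + 18836) = 47372/14385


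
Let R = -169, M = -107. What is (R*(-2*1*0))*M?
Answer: 0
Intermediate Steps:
(R*(-2*1*0))*M = -169*(-2*1)*0*(-107) = -(-338)*0*(-107) = -169*0*(-107) = 0*(-107) = 0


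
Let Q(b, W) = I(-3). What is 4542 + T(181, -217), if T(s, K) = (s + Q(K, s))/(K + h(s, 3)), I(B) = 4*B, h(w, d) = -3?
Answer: 999071/220 ≈ 4541.2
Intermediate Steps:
Q(b, W) = -12 (Q(b, W) = 4*(-3) = -12)
T(s, K) = (-12 + s)/(-3 + K) (T(s, K) = (s - 12)/(K - 3) = (-12 + s)/(-3 + K))
4542 + T(181, -217) = 4542 + (-12 + 181)/(-3 - 217) = 4542 + 169/(-220) = 4542 - 1/220*169 = 4542 - 169/220 = 999071/220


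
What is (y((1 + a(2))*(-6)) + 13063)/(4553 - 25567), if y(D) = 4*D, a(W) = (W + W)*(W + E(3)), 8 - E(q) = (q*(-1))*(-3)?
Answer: -1849/3002 ≈ -0.61592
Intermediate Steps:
E(q) = 8 - 3*q (E(q) = 8 - q*(-1)*(-3) = 8 - (-q)*(-3) = 8 - 3*q)
a(W) = 2*W*(-1 + W) (a(W) = (W + W)*(W + (8 - 3*3)) = (2*W)*(W + (8 - 9)) = (2*W)*(W - 1) = (2*W)*(-1 + W) = 2*W*(-1 + W))
(y((1 + a(2))*(-6)) + 13063)/(4553 - 25567) = (4*((1 + 2*2*(-1 + 2))*(-6)) + 13063)/(4553 - 25567) = (4*((1 + 2*2*1)*(-6)) + 13063)/(-21014) = (4*((1 + 4)*(-6)) + 13063)*(-1/21014) = (4*(5*(-6)) + 13063)*(-1/21014) = (4*(-30) + 13063)*(-1/21014) = (-120 + 13063)*(-1/21014) = 12943*(-1/21014) = -1849/3002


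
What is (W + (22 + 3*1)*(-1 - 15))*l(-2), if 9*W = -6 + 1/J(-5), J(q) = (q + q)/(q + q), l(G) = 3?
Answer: -3605/3 ≈ -1201.7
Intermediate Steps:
J(q) = 1 (J(q) = (2*q)/((2*q)) = (2*q)*(1/(2*q)) = 1)
W = -5/9 (W = (-6 + 1/1)/9 = (-6 + 1)/9 = (1/9)*(-5) = -5/9 ≈ -0.55556)
(W + (22 + 3*1)*(-1 - 15))*l(-2) = (-5/9 + (22 + 3*1)*(-1 - 15))*3 = (-5/9 + (22 + 3)*(-16))*3 = (-5/9 + 25*(-16))*3 = (-5/9 - 400)*3 = -3605/9*3 = -3605/3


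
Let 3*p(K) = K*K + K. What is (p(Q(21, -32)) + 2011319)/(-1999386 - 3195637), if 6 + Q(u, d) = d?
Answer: -6035363/15585069 ≈ -0.38725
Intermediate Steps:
Q(u, d) = -6 + d
p(K) = K/3 + K²/3 (p(K) = (K*K + K)/3 = (K² + K)/3 = (K + K²)/3 = K/3 + K²/3)
(p(Q(21, -32)) + 2011319)/(-1999386 - 3195637) = ((-6 - 32)*(1 + (-6 - 32))/3 + 2011319)/(-1999386 - 3195637) = ((⅓)*(-38)*(1 - 38) + 2011319)/(-5195023) = ((⅓)*(-38)*(-37) + 2011319)*(-1/5195023) = (1406/3 + 2011319)*(-1/5195023) = (6035363/3)*(-1/5195023) = -6035363/15585069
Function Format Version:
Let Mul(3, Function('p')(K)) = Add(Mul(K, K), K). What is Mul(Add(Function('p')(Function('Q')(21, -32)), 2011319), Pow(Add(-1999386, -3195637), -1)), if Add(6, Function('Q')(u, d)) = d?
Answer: Rational(-6035363, 15585069) ≈ -0.38725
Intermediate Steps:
Function('Q')(u, d) = Add(-6, d)
Function('p')(K) = Add(Mul(Rational(1, 3), K), Mul(Rational(1, 3), Pow(K, 2))) (Function('p')(K) = Mul(Rational(1, 3), Add(Mul(K, K), K)) = Mul(Rational(1, 3), Add(Pow(K, 2), K)) = Mul(Rational(1, 3), Add(K, Pow(K, 2))) = Add(Mul(Rational(1, 3), K), Mul(Rational(1, 3), Pow(K, 2))))
Mul(Add(Function('p')(Function('Q')(21, -32)), 2011319), Pow(Add(-1999386, -3195637), -1)) = Mul(Add(Mul(Rational(1, 3), Add(-6, -32), Add(1, Add(-6, -32))), 2011319), Pow(Add(-1999386, -3195637), -1)) = Mul(Add(Mul(Rational(1, 3), -38, Add(1, -38)), 2011319), Pow(-5195023, -1)) = Mul(Add(Mul(Rational(1, 3), -38, -37), 2011319), Rational(-1, 5195023)) = Mul(Add(Rational(1406, 3), 2011319), Rational(-1, 5195023)) = Mul(Rational(6035363, 3), Rational(-1, 5195023)) = Rational(-6035363, 15585069)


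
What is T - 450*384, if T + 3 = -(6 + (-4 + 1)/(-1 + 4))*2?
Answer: -172813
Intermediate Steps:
T = -13 (T = -3 - (6 + (-4 + 1)/(-1 + 4))*2 = -3 - (6 - 3/3)*2 = -3 - (6 - 3*⅓)*2 = -3 - (6 - 1)*2 = -3 - 5*2 = -3 - 1*10 = -3 - 10 = -13)
T - 450*384 = -13 - 450*384 = -13 - 172800 = -172813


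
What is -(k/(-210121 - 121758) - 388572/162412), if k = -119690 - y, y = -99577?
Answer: 31423073558/13475283037 ≈ 2.3319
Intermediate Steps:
k = -20113 (k = -119690 - 1*(-99577) = -119690 + 99577 = -20113)
-(k/(-210121 - 121758) - 388572/162412) = -(-20113/(-210121 - 121758) - 388572/162412) = -(-20113/(-331879) - 388572*1/162412) = -(-20113*(-1/331879) - 97143/40603) = -(20113/331879 - 97143/40603) = -1*(-31423073558/13475283037) = 31423073558/13475283037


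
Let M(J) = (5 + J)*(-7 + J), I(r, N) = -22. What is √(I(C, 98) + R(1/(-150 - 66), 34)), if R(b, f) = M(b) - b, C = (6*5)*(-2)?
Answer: I*√2658743/216 ≈ 7.5489*I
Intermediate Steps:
C = -60 (C = 30*(-2) = -60)
M(J) = (-7 + J)*(5 + J)
R(b, f) = -35 + b² - 3*b (R(b, f) = (-35 + b² - 2*b) - b = -35 + b² - 3*b)
√(I(C, 98) + R(1/(-150 - 66), 34)) = √(-22 + (-35 + (1/(-150 - 66))² - 3/(-150 - 66))) = √(-22 + (-35 + (1/(-216))² - 3/(-216))) = √(-22 + (-35 + (-1/216)² - 3*(-1/216))) = √(-22 + (-35 + 1/46656 + 1/72)) = √(-22 - 1632311/46656) = √(-2658743/46656) = I*√2658743/216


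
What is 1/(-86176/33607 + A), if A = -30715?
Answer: -33607/1032325181 ≈ -3.2555e-5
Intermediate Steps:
1/(-86176/33607 + A) = 1/(-86176/33607 - 30715) = 1/(-1032325181/33607) = -33607/1032325181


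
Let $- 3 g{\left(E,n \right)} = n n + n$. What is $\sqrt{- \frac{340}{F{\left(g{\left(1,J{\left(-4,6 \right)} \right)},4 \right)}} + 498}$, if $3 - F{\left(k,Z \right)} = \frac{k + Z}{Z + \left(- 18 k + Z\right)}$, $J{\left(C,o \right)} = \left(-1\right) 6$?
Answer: $\frac{\sqrt{1253658}}{57} \approx 19.643$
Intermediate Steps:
$J{\left(C,o \right)} = -6$
$g{\left(E,n \right)} = - \frac{n}{3} - \frac{n^{2}}{3}$ ($g{\left(E,n \right)} = - \frac{n n + n}{3} = - \frac{n^{2} + n}{3} = - \frac{n + n^{2}}{3} = - \frac{n}{3} - \frac{n^{2}}{3}$)
$F{\left(k,Z \right)} = 3 - \frac{Z + k}{- 18 k + 2 Z}$ ($F{\left(k,Z \right)} = 3 - \frac{k + Z}{Z + \left(- 18 k + Z\right)} = 3 - \frac{Z + k}{Z + \left(Z - 18 k\right)} = 3 - \frac{Z + k}{- 18 k + 2 Z}$)
$\sqrt{- \frac{340}{F{\left(g{\left(1,J{\left(-4,6 \right)} \right)},4 \right)}} + 498} = \sqrt{- \frac{340}{\frac{5}{2} \frac{1}{4 - 9 \left(\left(- \frac{1}{3}\right) \left(-6\right) \left(1 - 6\right)\right)} \left(4 - 11 \left(\left(- \frac{1}{3}\right) \left(-6\right) \left(1 - 6\right)\right)\right)} + 498} = \sqrt{- \frac{340}{\frac{5}{2} \frac{1}{4 - 9 \left(\left(- \frac{1}{3}\right) \left(-6\right) \left(-5\right)\right)} \left(4 - 11 \left(\left(- \frac{1}{3}\right) \left(-6\right) \left(-5\right)\right)\right)} + 498} = \sqrt{- \frac{340}{\frac{5}{2} \frac{1}{4 - -90} \left(4 - -110\right)} + 498} = \sqrt{- \frac{340}{\frac{5}{2} \frac{1}{4 + 90} \left(4 + 110\right)} + 498} = \sqrt{- \frac{340}{\frac{5}{2} \cdot \frac{1}{94} \cdot 114} + 498} = \sqrt{- \frac{340}{\frac{285}{94}} + 498} = \sqrt{\left(-340\right) \frac{94}{285} + 498} = \sqrt{- \frac{6392}{57} + 498} = \sqrt{\frac{21994}{57}} = \frac{\sqrt{1253658}}{57}$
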